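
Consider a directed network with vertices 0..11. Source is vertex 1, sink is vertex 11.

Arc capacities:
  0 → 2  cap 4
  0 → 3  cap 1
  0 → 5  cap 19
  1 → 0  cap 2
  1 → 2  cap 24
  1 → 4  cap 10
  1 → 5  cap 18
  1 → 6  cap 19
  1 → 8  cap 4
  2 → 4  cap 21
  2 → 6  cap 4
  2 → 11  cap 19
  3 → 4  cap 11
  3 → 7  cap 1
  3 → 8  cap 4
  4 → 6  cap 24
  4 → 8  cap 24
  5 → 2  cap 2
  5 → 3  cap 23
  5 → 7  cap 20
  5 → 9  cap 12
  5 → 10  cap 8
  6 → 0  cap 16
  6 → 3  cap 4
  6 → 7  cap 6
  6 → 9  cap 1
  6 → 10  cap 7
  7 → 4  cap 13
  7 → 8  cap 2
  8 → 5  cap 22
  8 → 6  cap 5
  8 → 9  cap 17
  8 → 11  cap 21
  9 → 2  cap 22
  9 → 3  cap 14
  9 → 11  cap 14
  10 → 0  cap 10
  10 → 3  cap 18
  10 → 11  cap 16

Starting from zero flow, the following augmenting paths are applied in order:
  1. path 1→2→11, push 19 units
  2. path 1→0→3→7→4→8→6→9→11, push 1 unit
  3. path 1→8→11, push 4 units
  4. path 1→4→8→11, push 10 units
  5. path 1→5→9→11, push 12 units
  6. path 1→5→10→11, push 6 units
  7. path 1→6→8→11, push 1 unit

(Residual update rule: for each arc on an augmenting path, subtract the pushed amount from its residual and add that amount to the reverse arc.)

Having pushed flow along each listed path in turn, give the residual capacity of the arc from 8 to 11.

Residual capacity of (8,11): 6

after path 1 (1→2→11, push 19): res(8,11)=21
after path 2 (1→0→3→7→4→8→6→9→11, push 1): res(8,11)=21
after path 3 (1→8→11, push 4): res(8,11)=17
after path 4 (1→4→8→11, push 10): res(8,11)=7
after path 5 (1→5→9→11, push 12): res(8,11)=7
after path 6 (1→5→10→11, push 6): res(8,11)=7
after path 7 (1→6→8→11, push 1): res(8,11)=6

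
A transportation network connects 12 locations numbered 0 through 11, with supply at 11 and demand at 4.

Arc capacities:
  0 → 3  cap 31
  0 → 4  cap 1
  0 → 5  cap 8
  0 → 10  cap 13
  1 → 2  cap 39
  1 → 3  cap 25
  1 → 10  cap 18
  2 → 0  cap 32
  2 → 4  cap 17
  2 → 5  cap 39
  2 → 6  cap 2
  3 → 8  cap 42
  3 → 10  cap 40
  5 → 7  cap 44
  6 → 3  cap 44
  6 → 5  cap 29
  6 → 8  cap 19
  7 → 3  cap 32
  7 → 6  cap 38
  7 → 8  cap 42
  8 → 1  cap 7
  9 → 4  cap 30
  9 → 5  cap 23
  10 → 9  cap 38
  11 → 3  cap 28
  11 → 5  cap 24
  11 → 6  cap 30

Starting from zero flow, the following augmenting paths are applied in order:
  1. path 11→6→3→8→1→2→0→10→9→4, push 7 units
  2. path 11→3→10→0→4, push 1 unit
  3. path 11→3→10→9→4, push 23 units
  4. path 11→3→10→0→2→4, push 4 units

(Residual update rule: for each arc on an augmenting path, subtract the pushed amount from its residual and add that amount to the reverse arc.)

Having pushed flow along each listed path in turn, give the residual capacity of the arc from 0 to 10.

Residual capacity of (0,10): 11

after path 1 (11→6→3→8→1→2→0→10→9→4, push 7): res(0,10)=6
after path 2 (11→3→10→0→4, push 1): res(0,10)=7
after path 3 (11→3→10→9→4, push 23): res(0,10)=7
after path 4 (11→3→10→0→2→4, push 4): res(0,10)=11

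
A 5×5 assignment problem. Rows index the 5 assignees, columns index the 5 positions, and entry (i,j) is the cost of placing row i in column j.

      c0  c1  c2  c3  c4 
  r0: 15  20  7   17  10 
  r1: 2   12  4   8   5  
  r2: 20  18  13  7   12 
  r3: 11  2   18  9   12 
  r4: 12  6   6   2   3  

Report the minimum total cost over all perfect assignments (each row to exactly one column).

Minimum assignment cost: 21

optimal assignment: row0→col2 (cost 7), row1→col0 (cost 2), row2→col3 (cost 7), row3→col1 (cost 2), row4→col4 (cost 3)
total = 7 + 2 + 7 + 2 + 3 = 21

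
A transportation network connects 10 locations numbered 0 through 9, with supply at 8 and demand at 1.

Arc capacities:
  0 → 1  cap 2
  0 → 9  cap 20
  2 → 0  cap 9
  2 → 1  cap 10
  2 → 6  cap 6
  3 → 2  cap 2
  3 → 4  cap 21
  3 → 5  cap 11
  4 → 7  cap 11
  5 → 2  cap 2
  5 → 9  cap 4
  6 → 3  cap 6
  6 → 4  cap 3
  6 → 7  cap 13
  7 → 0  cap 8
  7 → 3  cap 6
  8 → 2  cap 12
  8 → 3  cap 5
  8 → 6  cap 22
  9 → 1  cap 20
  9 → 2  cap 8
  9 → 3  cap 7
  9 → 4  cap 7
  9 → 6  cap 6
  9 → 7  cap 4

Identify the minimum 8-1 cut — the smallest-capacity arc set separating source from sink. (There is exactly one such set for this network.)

augment #1: 8→2→1 push 10
augment #2: 8→2→0→1 push 2
augment #3: 8→3→5→9→1 push 4
augment #4: 8→3→2→0→9→1 push 1
augment #5: 8→6→7→0→9→1 push 8
augment #6: 8→6→3→2→0→9→1 push 1
augment #7: 8→6→3→5→2→0→9→1 push 2
max flow = 28; residual-reachable set from 8 gives S-side
cut edges (S→T): {(3,2), (5,2), (5,9), (7,0), (8,2)} total cap 28

Min-cut arcs: {(3,2), (5,2), (5,9), (7,0), (8,2)} (total capacity 28)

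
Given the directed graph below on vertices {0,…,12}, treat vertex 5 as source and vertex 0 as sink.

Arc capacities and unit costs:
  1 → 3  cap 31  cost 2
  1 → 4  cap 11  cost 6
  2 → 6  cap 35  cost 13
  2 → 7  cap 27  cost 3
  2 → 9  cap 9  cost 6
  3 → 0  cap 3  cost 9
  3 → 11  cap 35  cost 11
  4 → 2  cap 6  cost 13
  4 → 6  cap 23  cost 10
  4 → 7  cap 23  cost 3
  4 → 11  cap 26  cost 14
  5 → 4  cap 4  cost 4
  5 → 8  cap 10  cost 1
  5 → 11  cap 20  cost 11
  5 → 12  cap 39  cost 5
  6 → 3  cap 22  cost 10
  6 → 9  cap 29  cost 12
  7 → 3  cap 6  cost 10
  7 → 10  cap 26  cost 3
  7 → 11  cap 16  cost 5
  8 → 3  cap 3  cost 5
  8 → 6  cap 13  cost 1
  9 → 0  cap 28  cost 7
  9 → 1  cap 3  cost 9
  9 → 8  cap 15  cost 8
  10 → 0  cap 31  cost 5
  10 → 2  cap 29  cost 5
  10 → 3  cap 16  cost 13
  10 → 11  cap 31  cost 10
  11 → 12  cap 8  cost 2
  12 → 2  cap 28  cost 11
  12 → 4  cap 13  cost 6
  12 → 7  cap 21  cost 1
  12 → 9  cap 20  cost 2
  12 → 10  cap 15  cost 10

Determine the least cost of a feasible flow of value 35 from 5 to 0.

shortest-cost path #1: 5→12→9→0 push 20 @ unit cost 14 (adds 280)
shortest-cost path #2: 5→12→7→10→0 push 15 @ unit cost 14 (adds 210)
total cost = 490

Minimum cost for 35 units: 490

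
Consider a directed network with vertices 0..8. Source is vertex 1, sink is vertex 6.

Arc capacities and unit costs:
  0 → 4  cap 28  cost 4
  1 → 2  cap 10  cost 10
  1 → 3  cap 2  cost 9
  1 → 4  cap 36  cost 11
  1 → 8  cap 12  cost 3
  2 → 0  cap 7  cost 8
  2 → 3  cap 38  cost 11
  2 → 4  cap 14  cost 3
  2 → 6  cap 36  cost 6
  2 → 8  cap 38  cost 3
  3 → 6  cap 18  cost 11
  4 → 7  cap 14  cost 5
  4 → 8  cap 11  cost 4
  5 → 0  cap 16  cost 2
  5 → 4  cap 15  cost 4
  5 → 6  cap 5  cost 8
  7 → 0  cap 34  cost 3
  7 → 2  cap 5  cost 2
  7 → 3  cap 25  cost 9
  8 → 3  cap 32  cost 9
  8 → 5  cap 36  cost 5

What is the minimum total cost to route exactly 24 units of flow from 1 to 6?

shortest-cost path #1: 1→2→6 push 10 @ unit cost 16 (adds 160)
shortest-cost path #2: 1→8→5→6 push 5 @ unit cost 16 (adds 80)
shortest-cost path #3: 1→3→6 push 2 @ unit cost 20 (adds 40)
shortest-cost path #4: 1→8→3→6 push 7 @ unit cost 23 (adds 161)
total cost = 441

Minimum cost for 24 units: 441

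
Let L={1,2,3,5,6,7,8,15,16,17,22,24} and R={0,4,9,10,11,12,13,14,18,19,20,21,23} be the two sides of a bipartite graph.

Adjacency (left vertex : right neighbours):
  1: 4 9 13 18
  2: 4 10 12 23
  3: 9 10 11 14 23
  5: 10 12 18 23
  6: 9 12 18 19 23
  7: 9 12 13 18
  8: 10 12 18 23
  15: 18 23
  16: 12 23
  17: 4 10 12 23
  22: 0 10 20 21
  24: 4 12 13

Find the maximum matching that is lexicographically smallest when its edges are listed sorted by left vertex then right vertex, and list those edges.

|M| = 10 (so the lex-smallest maximum matching has 10 edges)
process left vertices in ascending order; for each, take the smallest-labelled available neighbour that still permits 10 edges overall, or leave it unmatched if none does
lex-smallest matching: {1-4, 2-10, 3-11, 5-12, 6-19, 7-9, 8-18, 15-23, 22-0, 24-13}

Lex-smallest maximum matching: {(1,4), (2,10), (3,11), (5,12), (6,19), (7,9), (8,18), (15,23), (22,0), (24,13)}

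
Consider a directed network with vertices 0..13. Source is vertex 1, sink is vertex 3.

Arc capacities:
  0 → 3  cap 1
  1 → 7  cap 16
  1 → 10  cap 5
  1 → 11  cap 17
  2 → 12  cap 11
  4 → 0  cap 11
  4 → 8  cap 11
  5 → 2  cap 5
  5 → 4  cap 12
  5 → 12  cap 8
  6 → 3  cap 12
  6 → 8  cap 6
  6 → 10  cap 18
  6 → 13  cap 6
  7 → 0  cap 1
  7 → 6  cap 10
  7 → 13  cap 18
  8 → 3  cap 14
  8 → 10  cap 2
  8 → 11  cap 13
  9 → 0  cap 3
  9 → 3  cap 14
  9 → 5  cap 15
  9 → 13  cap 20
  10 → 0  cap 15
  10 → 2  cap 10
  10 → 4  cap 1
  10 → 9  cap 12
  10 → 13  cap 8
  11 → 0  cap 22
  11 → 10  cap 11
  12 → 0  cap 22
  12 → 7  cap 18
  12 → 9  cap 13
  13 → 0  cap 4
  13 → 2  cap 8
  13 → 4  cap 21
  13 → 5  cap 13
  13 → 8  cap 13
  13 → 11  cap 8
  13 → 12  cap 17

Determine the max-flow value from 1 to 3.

augment #1: 1→7→0→3 bottleneck 1, total now 1
augment #2: 1→7→6→3 bottleneck 10, total now 11
augment #3: 1→10→9→3 bottleneck 5, total now 16
augment #4: 1→7→13→8→3 bottleneck 5, total now 21
augment #5: 1→11→10→9→3 bottleneck 7, total now 28
augment #6: 1→11→10→4→8→3 bottleneck 1, total now 29
augment #7: 1→11→10→13→8→3 bottleneck 3, total now 32
augment #8: 1→11→0→7→13→8→3 bottleneck 1, total now 33

Maximum flow value: 33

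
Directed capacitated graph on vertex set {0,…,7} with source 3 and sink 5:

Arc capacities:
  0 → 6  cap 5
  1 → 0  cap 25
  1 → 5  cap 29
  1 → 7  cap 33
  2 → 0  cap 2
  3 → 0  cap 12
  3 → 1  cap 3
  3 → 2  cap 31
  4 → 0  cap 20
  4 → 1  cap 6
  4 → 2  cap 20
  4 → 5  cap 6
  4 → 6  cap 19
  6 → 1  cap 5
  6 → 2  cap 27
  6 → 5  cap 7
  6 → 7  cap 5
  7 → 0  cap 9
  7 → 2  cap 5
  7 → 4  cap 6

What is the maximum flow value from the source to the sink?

augment #1: 3→1→5 bottleneck 3, total now 3
augment #2: 3→0→6→5 bottleneck 5, total now 8

Maximum flow value: 8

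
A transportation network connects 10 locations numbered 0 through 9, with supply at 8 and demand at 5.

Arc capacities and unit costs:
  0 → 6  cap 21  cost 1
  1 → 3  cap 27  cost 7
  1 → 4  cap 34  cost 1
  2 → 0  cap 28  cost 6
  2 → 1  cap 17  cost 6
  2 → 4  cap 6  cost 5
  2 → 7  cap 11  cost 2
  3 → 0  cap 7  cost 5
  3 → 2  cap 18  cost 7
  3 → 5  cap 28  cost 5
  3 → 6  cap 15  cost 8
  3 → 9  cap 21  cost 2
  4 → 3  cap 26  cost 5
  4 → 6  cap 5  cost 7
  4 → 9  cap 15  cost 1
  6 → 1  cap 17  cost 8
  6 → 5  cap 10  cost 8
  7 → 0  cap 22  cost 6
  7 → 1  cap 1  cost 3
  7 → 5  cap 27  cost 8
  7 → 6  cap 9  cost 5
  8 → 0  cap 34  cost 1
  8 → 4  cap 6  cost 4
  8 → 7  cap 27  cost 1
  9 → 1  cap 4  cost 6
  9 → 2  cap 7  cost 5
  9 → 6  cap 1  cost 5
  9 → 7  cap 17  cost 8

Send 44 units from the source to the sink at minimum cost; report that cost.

shortest-cost path #1: 8→7→5 push 27 @ unit cost 9 (adds 243)
shortest-cost path #2: 8→0→6→5 push 10 @ unit cost 10 (adds 100)
shortest-cost path #3: 8→4→3→5 push 6 @ unit cost 14 (adds 84)
shortest-cost path #4: 8→0→6→1→4→3→5 push 1 @ unit cost 21 (adds 21)
total cost = 448

Minimum cost for 44 units: 448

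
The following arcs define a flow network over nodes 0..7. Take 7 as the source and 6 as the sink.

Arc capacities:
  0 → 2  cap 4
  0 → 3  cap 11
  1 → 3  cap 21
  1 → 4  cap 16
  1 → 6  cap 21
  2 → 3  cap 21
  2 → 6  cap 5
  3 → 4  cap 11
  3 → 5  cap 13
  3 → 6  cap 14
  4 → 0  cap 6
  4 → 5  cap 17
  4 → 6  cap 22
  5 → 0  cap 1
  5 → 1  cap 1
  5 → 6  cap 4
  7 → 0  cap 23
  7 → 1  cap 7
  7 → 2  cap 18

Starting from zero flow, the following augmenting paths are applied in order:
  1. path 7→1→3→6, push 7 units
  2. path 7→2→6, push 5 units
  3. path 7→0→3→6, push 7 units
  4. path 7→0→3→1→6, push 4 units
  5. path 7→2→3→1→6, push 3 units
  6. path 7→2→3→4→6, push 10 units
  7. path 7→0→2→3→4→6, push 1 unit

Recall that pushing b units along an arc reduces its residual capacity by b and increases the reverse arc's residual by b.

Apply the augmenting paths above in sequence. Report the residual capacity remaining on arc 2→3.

Residual capacity of (2,3): 7

after path 1 (7→1→3→6, push 7): res(2,3)=21
after path 2 (7→2→6, push 5): res(2,3)=21
after path 3 (7→0→3→6, push 7): res(2,3)=21
after path 4 (7→0→3→1→6, push 4): res(2,3)=21
after path 5 (7→2→3→1→6, push 3): res(2,3)=18
after path 6 (7→2→3→4→6, push 10): res(2,3)=8
after path 7 (7→0→2→3→4→6, push 1): res(2,3)=7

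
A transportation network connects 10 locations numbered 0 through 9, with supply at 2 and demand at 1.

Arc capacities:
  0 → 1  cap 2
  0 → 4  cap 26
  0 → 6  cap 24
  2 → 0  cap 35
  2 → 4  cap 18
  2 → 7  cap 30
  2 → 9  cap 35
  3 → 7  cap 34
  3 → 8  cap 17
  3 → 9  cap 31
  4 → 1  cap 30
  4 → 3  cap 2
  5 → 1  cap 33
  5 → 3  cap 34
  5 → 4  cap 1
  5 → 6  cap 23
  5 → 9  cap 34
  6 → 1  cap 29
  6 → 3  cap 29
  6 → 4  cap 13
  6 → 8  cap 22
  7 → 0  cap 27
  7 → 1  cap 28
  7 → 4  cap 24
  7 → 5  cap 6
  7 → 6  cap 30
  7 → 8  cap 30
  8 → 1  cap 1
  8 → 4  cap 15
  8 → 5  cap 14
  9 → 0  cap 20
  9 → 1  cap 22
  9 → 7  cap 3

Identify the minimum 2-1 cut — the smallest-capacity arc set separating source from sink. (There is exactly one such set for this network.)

Min-cut arcs: {(0,1), (0,6), (2,7), (4,1), (4,3), (9,1), (9,7)} (total capacity 113)

augment #1: 2→0→1 push 2
augment #2: 2→4→1 push 18
augment #3: 2→7→1 push 28
augment #4: 2→9→1 push 22
augment #5: 2→0→4→1 push 12
augment #6: 2→0→6→1 push 21
augment #7: 2→7→5→1 push 2
augment #8: 2→9→0→6→1 push 3
augment #9: 2→9→7→5→1 push 3
augment #10: 2→9→0→4→3→8→1 push 1
augment #11: 2→9→0→4→3→7→5→1 push 1
max flow = 113; residual-reachable set from 2 gives S-side
cut edges (S→T): {(0,1), (0,6), (2,7), (4,1), (4,3), (9,1), (9,7)} total cap 113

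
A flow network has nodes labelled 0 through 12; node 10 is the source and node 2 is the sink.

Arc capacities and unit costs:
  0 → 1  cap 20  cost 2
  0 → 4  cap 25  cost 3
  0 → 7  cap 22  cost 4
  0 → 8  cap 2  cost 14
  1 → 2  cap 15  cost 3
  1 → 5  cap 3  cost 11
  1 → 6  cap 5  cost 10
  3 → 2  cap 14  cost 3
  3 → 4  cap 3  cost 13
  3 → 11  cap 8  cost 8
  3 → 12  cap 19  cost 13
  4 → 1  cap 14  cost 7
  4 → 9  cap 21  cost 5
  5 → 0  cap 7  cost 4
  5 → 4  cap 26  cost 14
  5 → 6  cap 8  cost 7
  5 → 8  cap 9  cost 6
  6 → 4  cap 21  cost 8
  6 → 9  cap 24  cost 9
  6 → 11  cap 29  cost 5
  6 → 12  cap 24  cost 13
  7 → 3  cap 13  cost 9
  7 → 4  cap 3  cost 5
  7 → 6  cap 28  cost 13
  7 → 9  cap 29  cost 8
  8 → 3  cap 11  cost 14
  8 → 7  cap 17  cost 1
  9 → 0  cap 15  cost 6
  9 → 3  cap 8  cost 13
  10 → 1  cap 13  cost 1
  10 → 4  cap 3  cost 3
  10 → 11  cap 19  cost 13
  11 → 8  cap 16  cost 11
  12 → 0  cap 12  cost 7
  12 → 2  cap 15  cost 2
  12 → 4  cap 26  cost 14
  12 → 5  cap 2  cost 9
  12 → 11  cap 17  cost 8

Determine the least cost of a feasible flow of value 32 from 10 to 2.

shortest-cost path #1: 10→1→2 push 13 @ unit cost 4 (adds 52)
shortest-cost path #2: 10→4→1→2 push 2 @ unit cost 13 (adds 26)
shortest-cost path #3: 10→4→9→3→2 push 1 @ unit cost 24 (adds 24)
shortest-cost path #4: 10→11→8→7→3→2 push 13 @ unit cost 37 (adds 481)
shortest-cost path #5: 10→11→8→3→9→4→1→6→12→2 push 1 @ unit cost 52 (adds 52)
shortest-cost path #6: 10→11→8→3→12→2 push 2 @ unit cost 53 (adds 106)
total cost = 741

Minimum cost for 32 units: 741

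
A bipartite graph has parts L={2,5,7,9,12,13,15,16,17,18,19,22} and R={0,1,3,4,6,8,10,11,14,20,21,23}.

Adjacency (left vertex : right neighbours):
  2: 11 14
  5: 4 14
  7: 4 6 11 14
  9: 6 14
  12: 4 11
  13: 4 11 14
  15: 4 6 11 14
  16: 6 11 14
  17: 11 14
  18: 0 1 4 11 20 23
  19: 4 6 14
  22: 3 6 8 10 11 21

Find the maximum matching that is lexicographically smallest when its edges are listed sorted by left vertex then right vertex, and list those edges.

|M| = 6 (so the lex-smallest maximum matching has 6 edges)
process left vertices in ascending order; for each, take the smallest-labelled available neighbour that still permits 6 edges overall, or leave it unmatched if none does
lex-smallest matching: {2-11, 5-4, 7-6, 9-14, 18-0, 22-3}

Lex-smallest maximum matching: {(2,11), (5,4), (7,6), (9,14), (18,0), (22,3)}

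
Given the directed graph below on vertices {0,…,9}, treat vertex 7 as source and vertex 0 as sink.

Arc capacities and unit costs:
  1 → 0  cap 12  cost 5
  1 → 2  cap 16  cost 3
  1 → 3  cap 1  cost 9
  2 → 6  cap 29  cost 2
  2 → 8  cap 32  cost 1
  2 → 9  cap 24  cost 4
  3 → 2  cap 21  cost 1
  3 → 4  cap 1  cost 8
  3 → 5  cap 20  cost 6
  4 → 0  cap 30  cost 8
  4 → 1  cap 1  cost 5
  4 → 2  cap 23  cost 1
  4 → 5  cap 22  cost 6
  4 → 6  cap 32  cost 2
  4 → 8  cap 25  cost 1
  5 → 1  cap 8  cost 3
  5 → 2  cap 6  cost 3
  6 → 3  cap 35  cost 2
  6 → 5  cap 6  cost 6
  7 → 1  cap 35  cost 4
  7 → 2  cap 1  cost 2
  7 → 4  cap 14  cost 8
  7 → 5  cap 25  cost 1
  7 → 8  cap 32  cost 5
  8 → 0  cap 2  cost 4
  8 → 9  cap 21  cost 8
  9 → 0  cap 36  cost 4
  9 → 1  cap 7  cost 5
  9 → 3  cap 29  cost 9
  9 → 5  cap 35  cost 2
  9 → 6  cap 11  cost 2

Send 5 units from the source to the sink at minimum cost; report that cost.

Minimum cost for 5 units: 43

shortest-cost path #1: 7→2→8→0 push 1 @ unit cost 7 (adds 7)
shortest-cost path #2: 7→8→0 push 1 @ unit cost 9 (adds 9)
shortest-cost path #3: 7→1→0 push 3 @ unit cost 9 (adds 27)
total cost = 43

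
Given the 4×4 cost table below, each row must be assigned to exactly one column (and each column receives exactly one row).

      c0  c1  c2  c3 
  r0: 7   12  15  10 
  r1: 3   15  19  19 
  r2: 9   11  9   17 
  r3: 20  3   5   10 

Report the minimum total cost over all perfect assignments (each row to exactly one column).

optimal assignment: row0→col3 (cost 10), row1→col0 (cost 3), row2→col2 (cost 9), row3→col1 (cost 3)
total = 10 + 3 + 9 + 3 = 25

Minimum assignment cost: 25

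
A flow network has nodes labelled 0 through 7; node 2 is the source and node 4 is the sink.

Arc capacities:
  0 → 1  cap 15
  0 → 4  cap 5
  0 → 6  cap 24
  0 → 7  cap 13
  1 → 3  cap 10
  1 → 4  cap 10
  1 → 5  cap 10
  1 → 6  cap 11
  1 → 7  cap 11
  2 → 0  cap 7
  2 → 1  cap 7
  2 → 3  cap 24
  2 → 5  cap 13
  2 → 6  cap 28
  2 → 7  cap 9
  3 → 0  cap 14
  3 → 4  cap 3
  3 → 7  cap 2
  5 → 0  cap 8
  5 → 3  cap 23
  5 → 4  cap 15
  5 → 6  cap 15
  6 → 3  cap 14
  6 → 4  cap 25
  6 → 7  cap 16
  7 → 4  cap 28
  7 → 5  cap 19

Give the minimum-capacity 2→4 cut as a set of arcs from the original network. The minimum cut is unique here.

augment #1: 2→0→4 push 5
augment #2: 2→1→4 push 7
augment #3: 2→3→4 push 3
augment #4: 2→5→4 push 13
augment #5: 2→6→4 push 25
augment #6: 2→7→4 push 9
augment #7: 2→0→1→4 push 2
augment #8: 2→3→7→4 push 2
augment #9: 2→6→7→4 push 3
augment #10: 2→3→0→1→4 push 1
augment #11: 2→3→0→7→4 push 13
max flow = 83; residual-reachable set from 2 gives S-side
cut edges (S→T): {(2,0), (2,1), (2,5), (2,6), (2,7), (3,0), (3,4), (3,7)} total cap 83

Min-cut arcs: {(2,0), (2,1), (2,5), (2,6), (2,7), (3,0), (3,4), (3,7)} (total capacity 83)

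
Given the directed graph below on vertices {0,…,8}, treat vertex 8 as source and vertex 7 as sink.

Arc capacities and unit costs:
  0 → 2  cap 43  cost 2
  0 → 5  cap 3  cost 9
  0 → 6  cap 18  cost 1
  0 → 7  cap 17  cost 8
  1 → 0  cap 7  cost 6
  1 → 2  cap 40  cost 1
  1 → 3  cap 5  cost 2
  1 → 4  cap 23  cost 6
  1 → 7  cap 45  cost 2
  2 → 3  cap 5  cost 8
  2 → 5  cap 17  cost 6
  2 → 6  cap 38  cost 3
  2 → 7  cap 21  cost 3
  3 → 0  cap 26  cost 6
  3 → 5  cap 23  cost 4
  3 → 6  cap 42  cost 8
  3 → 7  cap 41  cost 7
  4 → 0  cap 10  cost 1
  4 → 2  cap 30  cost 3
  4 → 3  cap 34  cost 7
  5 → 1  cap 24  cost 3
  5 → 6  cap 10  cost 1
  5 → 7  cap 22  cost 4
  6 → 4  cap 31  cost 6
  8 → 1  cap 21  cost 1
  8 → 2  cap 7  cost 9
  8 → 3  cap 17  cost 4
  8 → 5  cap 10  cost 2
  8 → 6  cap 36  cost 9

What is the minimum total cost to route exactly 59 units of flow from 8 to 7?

Minimum cost for 59 units: 478

shortest-cost path #1: 8→1→7 push 21 @ unit cost 3 (adds 63)
shortest-cost path #2: 8→5→7 push 10 @ unit cost 6 (adds 60)
shortest-cost path #3: 8→3→7 push 17 @ unit cost 11 (adds 187)
shortest-cost path #4: 8→2→7 push 7 @ unit cost 12 (adds 84)
shortest-cost path #5: 8→6→4→2→7 push 4 @ unit cost 21 (adds 84)
total cost = 478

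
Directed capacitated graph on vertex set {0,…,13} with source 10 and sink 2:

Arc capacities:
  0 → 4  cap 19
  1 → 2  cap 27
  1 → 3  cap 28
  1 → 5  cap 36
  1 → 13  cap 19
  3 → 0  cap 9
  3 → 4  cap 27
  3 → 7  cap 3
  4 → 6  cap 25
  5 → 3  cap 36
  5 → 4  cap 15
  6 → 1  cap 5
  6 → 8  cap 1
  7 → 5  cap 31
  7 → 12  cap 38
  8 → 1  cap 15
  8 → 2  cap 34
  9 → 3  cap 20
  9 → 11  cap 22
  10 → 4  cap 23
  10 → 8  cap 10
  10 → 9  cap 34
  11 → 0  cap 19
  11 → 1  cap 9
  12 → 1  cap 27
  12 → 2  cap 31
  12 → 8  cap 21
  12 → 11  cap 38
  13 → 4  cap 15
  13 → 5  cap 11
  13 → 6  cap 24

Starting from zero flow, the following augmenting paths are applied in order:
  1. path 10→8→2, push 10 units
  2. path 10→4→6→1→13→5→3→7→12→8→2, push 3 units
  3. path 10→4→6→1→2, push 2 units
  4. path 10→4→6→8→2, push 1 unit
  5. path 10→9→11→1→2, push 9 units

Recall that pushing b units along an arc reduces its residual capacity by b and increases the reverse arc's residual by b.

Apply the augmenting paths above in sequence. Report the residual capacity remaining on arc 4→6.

after path 1 (10→8→2, push 10): res(4,6)=25
after path 2 (10→4→6→1→13→5→3→7→12→8→2, push 3): res(4,6)=22
after path 3 (10→4→6→1→2, push 2): res(4,6)=20
after path 4 (10→4→6→8→2, push 1): res(4,6)=19
after path 5 (10→9→11→1→2, push 9): res(4,6)=19

Residual capacity of (4,6): 19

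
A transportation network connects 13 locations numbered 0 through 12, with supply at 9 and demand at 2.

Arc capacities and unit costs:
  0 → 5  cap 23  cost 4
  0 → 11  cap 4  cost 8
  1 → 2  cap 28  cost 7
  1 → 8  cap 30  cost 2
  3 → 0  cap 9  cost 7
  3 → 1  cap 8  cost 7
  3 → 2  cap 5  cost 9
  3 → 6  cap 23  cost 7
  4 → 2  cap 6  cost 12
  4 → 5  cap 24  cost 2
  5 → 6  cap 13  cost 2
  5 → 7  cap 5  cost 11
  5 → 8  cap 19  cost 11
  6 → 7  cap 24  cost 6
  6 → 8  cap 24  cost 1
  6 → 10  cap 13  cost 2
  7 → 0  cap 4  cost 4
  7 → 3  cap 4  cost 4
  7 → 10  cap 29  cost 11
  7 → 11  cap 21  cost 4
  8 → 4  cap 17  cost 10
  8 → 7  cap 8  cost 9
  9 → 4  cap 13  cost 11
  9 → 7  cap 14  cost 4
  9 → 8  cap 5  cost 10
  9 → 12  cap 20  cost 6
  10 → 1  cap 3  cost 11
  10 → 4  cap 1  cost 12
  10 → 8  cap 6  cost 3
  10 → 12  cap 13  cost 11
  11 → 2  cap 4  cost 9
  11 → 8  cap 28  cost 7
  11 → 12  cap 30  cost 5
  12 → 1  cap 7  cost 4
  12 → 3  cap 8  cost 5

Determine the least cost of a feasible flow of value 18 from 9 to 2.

Minimum cost for 18 units: 321

shortest-cost path #1: 9→12→1→2 push 7 @ unit cost 17 (adds 119)
shortest-cost path #2: 9→7→11→2 push 4 @ unit cost 17 (adds 68)
shortest-cost path #3: 9→7→3→2 push 4 @ unit cost 17 (adds 68)
shortest-cost path #4: 9→12→3→2 push 1 @ unit cost 20 (adds 20)
shortest-cost path #5: 9→4→2 push 2 @ unit cost 23 (adds 46)
total cost = 321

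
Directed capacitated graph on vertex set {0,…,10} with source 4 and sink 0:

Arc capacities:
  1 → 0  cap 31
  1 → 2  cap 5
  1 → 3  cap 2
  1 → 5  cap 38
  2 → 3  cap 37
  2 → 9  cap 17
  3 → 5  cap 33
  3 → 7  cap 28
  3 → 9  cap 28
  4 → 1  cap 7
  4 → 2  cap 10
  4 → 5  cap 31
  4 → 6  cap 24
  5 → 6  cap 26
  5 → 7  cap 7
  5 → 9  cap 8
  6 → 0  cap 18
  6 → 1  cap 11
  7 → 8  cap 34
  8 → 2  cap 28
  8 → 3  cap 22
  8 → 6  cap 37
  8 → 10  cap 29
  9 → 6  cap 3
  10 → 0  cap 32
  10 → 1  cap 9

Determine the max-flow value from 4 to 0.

Maximum flow value: 53

augment #1: 4→1→0 bottleneck 7, total now 7
augment #2: 4→6→0 bottleneck 18, total now 25
augment #3: 4→6→1→0 bottleneck 6, total now 31
augment #4: 4→5→6→1→0 bottleneck 5, total now 36
augment #5: 4→5→7→8→10→0 bottleneck 7, total now 43
augment #6: 4→2→3→7→8→10→0 bottleneck 10, total now 53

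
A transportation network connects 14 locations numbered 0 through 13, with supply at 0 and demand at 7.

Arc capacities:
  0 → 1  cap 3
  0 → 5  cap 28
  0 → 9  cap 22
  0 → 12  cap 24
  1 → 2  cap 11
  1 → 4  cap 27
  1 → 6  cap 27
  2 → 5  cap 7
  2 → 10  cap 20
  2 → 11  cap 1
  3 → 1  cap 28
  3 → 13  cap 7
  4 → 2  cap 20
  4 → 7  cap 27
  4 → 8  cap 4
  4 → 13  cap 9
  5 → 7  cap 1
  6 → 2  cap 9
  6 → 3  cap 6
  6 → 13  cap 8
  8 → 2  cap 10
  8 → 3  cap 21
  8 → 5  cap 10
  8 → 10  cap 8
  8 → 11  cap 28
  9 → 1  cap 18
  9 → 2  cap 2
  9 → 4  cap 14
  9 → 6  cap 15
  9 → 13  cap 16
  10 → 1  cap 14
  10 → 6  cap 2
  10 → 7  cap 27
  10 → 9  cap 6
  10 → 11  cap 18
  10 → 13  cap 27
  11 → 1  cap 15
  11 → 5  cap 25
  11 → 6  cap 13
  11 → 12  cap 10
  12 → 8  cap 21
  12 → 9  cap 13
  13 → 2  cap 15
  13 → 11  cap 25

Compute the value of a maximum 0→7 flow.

augment #1: 0→5→7 bottleneck 1, total now 1
augment #2: 0→1→4→7 bottleneck 3, total now 4
augment #3: 0→9→4→7 bottleneck 14, total now 18
augment #4: 0→9→1→4→7 bottleneck 8, total now 26
augment #5: 0→12→8→10→7 bottleneck 8, total now 34
augment #6: 0→12→8→2→10→7 bottleneck 10, total now 44
augment #7: 0→12→9→1→4→7 bottleneck 2, total now 46
augment #8: 0→12→9→2→10→7 bottleneck 2, total now 48
augment #9: 0→12→9→1→2→10→7 bottleneck 2, total now 50

Maximum flow value: 50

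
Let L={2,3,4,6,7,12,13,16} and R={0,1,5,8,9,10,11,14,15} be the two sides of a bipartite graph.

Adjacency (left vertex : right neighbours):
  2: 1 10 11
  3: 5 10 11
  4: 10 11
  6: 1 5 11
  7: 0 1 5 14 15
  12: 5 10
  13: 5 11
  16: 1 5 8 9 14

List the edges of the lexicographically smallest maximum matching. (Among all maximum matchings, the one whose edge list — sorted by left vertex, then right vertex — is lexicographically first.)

|M| = 6 (so the lex-smallest maximum matching has 6 edges)
process left vertices in ascending order; for each, take the smallest-labelled available neighbour that still permits 6 edges overall, or leave it unmatched if none does
lex-smallest matching: {2-1, 3-5, 4-10, 6-11, 7-0, 16-8}

Lex-smallest maximum matching: {(2,1), (3,5), (4,10), (6,11), (7,0), (16,8)}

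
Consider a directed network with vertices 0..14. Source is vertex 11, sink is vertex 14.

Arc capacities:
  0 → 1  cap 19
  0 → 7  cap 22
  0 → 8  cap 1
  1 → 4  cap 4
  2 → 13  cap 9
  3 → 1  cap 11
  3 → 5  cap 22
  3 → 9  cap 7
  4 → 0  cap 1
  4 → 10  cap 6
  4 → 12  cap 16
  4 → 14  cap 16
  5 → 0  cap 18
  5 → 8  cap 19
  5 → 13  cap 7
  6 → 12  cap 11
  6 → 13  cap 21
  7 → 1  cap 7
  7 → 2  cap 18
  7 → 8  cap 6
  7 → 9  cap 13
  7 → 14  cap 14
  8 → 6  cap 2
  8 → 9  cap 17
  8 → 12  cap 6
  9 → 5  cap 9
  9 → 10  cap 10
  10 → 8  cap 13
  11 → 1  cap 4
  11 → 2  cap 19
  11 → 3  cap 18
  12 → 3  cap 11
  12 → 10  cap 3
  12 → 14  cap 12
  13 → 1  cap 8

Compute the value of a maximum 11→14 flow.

Maximum flow value: 22

augment #1: 11→1→4→14 bottleneck 4, total now 4
augment #2: 11→3→5→0→7→14 bottleneck 14, total now 18
augment #3: 11→3→5→8→12→14 bottleneck 4, total now 22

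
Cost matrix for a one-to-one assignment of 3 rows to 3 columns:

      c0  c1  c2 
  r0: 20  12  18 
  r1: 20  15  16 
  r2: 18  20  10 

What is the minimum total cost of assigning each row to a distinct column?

Minimum assignment cost: 42

optimal assignment: row0→col1 (cost 12), row1→col0 (cost 20), row2→col2 (cost 10)
total = 12 + 20 + 10 = 42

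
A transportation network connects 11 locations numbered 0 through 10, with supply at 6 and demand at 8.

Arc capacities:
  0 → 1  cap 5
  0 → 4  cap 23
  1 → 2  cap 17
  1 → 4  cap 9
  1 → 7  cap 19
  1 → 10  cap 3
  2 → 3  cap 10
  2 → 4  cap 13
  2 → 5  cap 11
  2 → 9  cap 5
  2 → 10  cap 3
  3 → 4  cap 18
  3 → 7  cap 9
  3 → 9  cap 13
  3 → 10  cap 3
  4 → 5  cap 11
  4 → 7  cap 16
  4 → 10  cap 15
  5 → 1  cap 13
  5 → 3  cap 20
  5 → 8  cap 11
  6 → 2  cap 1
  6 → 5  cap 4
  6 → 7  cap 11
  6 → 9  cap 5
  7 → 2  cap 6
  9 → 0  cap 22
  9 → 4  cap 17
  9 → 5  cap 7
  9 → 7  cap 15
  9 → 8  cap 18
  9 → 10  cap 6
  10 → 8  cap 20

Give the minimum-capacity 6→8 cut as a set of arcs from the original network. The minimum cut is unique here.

Min-cut arcs: {(6,2), (6,5), (6,9), (7,2)} (total capacity 16)

augment #1: 6→5→8 push 4
augment #2: 6→9→8 push 5
augment #3: 6→2→5→8 push 1
augment #4: 6→7→2→5→8 push 6
max flow = 16; residual-reachable set from 6 gives S-side
cut edges (S→T): {(6,2), (6,5), (6,9), (7,2)} total cap 16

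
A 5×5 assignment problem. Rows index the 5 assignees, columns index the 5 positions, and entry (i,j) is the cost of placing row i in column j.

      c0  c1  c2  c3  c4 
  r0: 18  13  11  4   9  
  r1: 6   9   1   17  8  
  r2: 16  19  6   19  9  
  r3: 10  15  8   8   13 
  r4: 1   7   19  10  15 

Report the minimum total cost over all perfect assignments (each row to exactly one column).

Minimum assignment cost: 30

optimal assignment: row0→col3 (cost 4), row1→col2 (cost 1), row2→col4 (cost 9), row3→col1 (cost 15), row4→col0 (cost 1)
total = 4 + 1 + 9 + 15 + 1 = 30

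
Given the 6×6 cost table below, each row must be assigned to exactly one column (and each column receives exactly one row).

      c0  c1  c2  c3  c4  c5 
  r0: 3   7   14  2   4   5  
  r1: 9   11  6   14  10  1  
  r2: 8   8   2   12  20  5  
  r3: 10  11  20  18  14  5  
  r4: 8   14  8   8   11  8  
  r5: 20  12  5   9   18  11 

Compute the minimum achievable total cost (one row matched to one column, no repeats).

Minimum assignment cost: 35

optimal assignment: row0→col4 (cost 4), row1→col5 (cost 1), row2→col2 (cost 2), row3→col1 (cost 11), row4→col0 (cost 8), row5→col3 (cost 9)
total = 4 + 1 + 2 + 11 + 8 + 9 = 35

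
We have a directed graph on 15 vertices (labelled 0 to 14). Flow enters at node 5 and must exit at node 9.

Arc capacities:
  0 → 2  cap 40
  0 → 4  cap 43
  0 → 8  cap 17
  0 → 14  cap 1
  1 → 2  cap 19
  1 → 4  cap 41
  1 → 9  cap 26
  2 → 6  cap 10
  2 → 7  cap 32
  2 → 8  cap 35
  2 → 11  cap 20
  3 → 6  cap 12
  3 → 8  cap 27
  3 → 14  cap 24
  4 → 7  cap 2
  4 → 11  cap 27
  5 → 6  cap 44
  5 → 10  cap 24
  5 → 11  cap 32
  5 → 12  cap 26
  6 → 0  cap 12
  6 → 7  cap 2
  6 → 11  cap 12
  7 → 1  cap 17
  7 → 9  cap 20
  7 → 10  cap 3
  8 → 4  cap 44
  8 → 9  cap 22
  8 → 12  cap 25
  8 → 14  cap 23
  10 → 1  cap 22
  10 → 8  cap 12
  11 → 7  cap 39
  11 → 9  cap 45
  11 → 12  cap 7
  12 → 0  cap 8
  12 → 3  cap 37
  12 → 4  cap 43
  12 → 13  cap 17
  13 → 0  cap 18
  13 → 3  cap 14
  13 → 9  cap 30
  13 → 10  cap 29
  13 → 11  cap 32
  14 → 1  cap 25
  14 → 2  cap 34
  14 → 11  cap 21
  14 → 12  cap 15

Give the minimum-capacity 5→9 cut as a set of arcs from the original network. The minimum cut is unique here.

Min-cut arcs: {(5,10), (5,11), (5,12), (6,0), (6,7), (6,11)} (total capacity 108)

augment #1: 5→11→9 push 32
augment #2: 5→6→7→9 push 2
augment #3: 5→6→11→9 push 12
augment #4: 5→10→1→9 push 22
augment #5: 5→10→8→9 push 2
augment #6: 5→12→13→9 push 17
augment #7: 5→6→0→8→9 push 12
augment #8: 5→12→0→8→9 push 5
augment #9: 5→12→3→8→9 push 3
augment #10: 5→12→4→7→9 push 1
max flow = 108; residual-reachable set from 5 gives S-side
cut edges (S→T): {(5,10), (5,11), (5,12), (6,0), (6,7), (6,11)} total cap 108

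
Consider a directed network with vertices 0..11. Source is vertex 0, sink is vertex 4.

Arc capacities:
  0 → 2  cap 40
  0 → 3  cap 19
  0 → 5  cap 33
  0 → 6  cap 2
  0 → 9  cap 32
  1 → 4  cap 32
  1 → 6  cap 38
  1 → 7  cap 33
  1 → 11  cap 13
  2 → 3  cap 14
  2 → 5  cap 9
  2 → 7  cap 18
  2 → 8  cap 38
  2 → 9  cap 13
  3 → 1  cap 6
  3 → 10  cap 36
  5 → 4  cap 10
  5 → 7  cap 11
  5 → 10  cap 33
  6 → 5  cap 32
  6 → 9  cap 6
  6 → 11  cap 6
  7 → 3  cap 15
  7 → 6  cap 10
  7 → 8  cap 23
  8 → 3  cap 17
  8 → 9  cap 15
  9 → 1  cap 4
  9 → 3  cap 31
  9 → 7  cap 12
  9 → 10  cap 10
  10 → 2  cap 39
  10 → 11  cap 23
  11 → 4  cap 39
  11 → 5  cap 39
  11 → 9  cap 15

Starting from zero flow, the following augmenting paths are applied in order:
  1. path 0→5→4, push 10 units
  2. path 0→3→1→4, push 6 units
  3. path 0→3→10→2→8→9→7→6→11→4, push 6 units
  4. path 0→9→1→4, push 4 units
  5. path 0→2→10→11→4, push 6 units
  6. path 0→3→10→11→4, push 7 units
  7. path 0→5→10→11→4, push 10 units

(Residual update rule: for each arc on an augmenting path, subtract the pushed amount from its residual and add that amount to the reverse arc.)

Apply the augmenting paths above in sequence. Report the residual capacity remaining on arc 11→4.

Residual capacity of (11,4): 10

after path 1 (0→5→4, push 10): res(11,4)=39
after path 2 (0→3→1→4, push 6): res(11,4)=39
after path 3 (0→3→10→2→8→9→7→6→11→4, push 6): res(11,4)=33
after path 4 (0→9→1→4, push 4): res(11,4)=33
after path 5 (0→2→10→11→4, push 6): res(11,4)=27
after path 6 (0→3→10→11→4, push 7): res(11,4)=20
after path 7 (0→5→10→11→4, push 10): res(11,4)=10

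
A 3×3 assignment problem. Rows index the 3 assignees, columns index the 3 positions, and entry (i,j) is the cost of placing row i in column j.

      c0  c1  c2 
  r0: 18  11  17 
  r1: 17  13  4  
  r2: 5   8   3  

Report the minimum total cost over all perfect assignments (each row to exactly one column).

optimal assignment: row0→col1 (cost 11), row1→col2 (cost 4), row2→col0 (cost 5)
total = 11 + 4 + 5 = 20

Minimum assignment cost: 20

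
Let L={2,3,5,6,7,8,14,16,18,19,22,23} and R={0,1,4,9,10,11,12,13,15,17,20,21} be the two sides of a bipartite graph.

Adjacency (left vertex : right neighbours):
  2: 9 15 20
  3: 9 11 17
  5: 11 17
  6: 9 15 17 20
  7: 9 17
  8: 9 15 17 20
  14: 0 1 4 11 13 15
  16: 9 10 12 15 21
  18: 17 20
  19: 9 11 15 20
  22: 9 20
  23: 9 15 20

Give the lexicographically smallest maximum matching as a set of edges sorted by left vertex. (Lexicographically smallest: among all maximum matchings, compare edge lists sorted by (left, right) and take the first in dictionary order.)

Lex-smallest maximum matching: {(2,9), (3,11), (5,17), (6,15), (8,20), (14,0), (16,10)}

|M| = 7 (so the lex-smallest maximum matching has 7 edges)
process left vertices in ascending order; for each, take the smallest-labelled available neighbour that still permits 7 edges overall, or leave it unmatched if none does
lex-smallest matching: {2-9, 3-11, 5-17, 6-15, 8-20, 14-0, 16-10}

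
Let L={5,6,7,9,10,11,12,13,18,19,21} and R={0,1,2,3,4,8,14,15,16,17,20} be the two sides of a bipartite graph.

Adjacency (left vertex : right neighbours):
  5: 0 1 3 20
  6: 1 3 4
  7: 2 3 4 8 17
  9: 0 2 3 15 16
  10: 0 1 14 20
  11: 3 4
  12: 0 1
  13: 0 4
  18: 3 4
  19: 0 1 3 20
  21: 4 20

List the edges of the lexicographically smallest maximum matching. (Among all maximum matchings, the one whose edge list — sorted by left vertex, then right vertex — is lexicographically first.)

|M| = 8 (so the lex-smallest maximum matching has 8 edges)
process left vertices in ascending order; for each, take the smallest-labelled available neighbour that still permits 8 edges overall, or leave it unmatched if none does
lex-smallest matching: {5-0, 6-1, 7-2, 9-15, 10-14, 11-3, 13-4, 19-20}

Lex-smallest maximum matching: {(5,0), (6,1), (7,2), (9,15), (10,14), (11,3), (13,4), (19,20)}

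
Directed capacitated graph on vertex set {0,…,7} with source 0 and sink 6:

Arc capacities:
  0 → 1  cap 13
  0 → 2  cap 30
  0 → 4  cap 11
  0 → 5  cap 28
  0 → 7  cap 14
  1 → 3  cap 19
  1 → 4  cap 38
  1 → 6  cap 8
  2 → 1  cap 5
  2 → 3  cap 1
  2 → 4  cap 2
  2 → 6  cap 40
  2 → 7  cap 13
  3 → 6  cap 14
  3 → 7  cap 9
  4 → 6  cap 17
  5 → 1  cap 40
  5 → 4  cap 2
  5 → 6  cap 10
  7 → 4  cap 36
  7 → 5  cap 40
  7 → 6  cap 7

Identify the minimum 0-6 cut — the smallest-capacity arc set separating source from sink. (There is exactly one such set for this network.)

Min-cut arcs: {(0,2), (1,6), (3,6), (4,6), (5,6), (7,6)} (total capacity 86)

augment #1: 0→1→6 push 8
augment #2: 0→2→6 push 30
augment #3: 0→4→6 push 11
augment #4: 0→5→6 push 10
augment #5: 0→7→6 push 7
augment #6: 0→1→3→6 push 5
augment #7: 0→5→4→6 push 2
augment #8: 0→7→4→6 push 4
augment #9: 0→5→1→3→6 push 9
max flow = 86; residual-reachable set from 0 gives S-side
cut edges (S→T): {(0,2), (1,6), (3,6), (4,6), (5,6), (7,6)} total cap 86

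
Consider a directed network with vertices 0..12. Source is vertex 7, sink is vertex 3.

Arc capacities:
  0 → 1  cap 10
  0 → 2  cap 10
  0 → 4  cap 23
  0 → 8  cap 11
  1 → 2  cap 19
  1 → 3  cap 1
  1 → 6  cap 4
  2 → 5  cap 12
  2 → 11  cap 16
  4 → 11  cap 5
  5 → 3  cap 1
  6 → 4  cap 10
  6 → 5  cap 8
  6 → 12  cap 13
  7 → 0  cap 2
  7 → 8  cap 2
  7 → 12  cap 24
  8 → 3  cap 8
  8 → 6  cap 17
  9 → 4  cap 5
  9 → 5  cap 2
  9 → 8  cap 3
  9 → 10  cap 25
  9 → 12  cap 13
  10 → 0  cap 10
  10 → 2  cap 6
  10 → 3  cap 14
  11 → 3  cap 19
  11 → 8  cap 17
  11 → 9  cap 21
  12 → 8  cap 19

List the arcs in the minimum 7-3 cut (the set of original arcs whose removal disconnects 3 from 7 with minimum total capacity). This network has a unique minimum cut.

Min-cut arcs: {(4,11), (5,3), (7,0), (8,3)} (total capacity 16)

augment #1: 7→8→3 push 2
augment #2: 7→0→1→3 push 1
augment #3: 7→0→8→3 push 1
augment #4: 7→12→8→3 push 5
augment #5: 7→12→8→6→5→3 push 1
augment #6: 7→12→8→0→2→11→3 push 1
augment #7: 7→12→8→6→4→11→3 push 5
max flow = 16; residual-reachable set from 7 gives S-side
cut edges (S→T): {(4,11), (5,3), (7,0), (8,3)} total cap 16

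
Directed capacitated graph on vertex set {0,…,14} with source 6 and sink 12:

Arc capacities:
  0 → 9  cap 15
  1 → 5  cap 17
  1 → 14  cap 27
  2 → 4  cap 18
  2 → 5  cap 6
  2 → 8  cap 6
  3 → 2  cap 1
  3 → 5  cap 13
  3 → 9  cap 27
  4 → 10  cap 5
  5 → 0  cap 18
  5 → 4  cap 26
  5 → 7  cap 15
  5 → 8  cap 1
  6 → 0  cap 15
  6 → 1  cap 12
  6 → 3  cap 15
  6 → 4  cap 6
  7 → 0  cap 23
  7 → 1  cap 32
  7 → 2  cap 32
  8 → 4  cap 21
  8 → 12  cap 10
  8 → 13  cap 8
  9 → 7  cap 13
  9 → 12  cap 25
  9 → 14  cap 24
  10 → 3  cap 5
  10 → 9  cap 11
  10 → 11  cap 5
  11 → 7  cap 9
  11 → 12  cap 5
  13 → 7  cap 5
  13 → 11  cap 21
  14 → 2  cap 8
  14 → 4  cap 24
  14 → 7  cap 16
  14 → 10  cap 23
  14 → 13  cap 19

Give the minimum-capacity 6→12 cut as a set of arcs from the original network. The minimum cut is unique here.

augment #1: 6→0→9→12 push 15
augment #2: 6→3→9→12 push 10
augment #3: 6→1→5→8→12 push 1
augment #4: 6→3→2→8→12 push 1
augment #5: 6→4→10→11→12 push 5
augment #6: 6→1→14→2→8→12 push 5
max flow = 37; residual-reachable set from 6 gives S-side
cut edges (S→T): {(2,8), (5,8), (9,12), (11,12)} total cap 37

Min-cut arcs: {(2,8), (5,8), (9,12), (11,12)} (total capacity 37)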